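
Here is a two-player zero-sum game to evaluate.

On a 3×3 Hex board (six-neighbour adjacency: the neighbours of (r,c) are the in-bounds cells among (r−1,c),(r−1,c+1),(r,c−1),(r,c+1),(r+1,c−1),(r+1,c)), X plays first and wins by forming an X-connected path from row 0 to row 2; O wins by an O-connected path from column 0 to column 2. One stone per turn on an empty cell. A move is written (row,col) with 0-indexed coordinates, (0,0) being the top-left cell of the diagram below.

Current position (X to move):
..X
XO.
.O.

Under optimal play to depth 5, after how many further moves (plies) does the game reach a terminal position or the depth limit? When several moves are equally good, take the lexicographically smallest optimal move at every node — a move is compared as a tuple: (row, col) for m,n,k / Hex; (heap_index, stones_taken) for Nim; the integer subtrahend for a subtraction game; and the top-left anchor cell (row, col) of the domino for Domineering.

ply 1, X at ..X/XO./.O. | (0,0)=-1→X.X/XO./.O.; (0,1)=-1→.XX/XO./.O.; (1,2)=+1→..X/XOX/.O.*; (2,0)=+1→..X/XO./XO.; (2,2)=+1→..X/XO./.OX
ply 2, O at ..X/XOX/.O. | (0,0)=-1→O.X/XOX/.O.*; (0,1)=-1→.OX/XOX/.O.; (2,0)=-1→..X/XOX/OO.; (2,2)=-1→..X/XOX/.OO
ply 3, X at O.X/XOX/.O. | (0,1)=+1→OXX/XOX/.O.*; (2,0)=+1→O.X/XOX/XO.; (2,2)=+1→O.X/XOX/.OX
ply 4, O at OXX/XOX/.O. | (2,0)=-1→OXX/XOX/OO.*; (2,2)=-1→OXX/XOX/.OO
ply 5, X at OXX/XOX/OO. | (2,2)=+1→OXX/XOX/OOX*
ply 6: OXX/XOX/OOX is terminal -1 (O); from ..X/XO./.O. depth 5

PV length from [..X/XO./.O.]: 5 plies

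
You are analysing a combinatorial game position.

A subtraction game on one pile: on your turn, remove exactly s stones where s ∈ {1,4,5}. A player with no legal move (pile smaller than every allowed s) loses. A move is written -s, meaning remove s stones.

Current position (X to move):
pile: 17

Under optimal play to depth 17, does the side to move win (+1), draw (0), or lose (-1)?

ply 1, X at 17 | -1=+1→16*; -4=-1→13; -5=-1→12
ply 2, O at 16 | -1=-1→15*; -4=-1→12; -5=-1→11
ply 3, X at 15 | -1=-1→14; -4=-1→11; -5=+1→10*
ply 4, O at 10 | -1=-1→9*; -4=-1→6; -5=-1→5
ply 5, X at 9 | -1=+1→8*; -4=-1→5; -5=-1→4
ply 6, O at 8 | -1=-1→7*; -4=-1→4; -5=-1→3
ply 7, X at 7 | -1=-1→6; -4=-1→3; -5=+1→2*
ply 8, O at 2 | -1=-1→1*
ply 9, X at 1 | -1=+1→0*
ply 10: 0 is terminal -1 (O); from 17 depth 17

value(17, X) = +1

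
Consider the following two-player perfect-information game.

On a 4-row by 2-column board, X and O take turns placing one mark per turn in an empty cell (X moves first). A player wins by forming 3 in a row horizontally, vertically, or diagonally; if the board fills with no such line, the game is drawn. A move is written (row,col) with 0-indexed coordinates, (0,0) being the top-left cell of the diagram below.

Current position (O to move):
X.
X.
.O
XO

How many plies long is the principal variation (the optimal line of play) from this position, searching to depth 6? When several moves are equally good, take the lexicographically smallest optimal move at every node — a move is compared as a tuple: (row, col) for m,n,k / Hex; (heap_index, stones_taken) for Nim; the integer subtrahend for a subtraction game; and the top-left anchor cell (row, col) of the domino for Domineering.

[X./X./.O/XO] O move#1: (0,1):-1/XO/X./.O/XO, (1,1):+1/X./XO/.O/XO*, (2,0):+0/X./X./OO/XO
[X./XO/.O/XO] end (terminal -1, X#2); searched X./X./.O/XO to 6

PV length from [X./X./.O/XO]: 1 ply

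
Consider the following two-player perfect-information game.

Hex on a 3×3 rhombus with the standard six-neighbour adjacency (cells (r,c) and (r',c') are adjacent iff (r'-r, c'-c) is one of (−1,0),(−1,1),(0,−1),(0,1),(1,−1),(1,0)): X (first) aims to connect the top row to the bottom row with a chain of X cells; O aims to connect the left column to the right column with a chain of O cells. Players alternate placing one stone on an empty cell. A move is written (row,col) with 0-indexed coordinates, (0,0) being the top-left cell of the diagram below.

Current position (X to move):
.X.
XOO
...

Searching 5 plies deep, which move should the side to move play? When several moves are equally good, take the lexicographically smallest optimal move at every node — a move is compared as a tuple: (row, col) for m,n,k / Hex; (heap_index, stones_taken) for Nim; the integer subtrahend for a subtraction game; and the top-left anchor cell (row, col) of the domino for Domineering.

X's best at [.X./XOO/...]: (2,0)

ply 1, X at .X./XOO/... | (0,0)=-1→XX./XOO/...; (0,2)=-1→.XX/XOO/...; (2,0)=+1→.X./XOO/X..*; (2,1)=-1→.X./XOO/.X.; (2,2)=-1→.X./XOO/..X
ply 2: .X./XOO/X.. is terminal -1 (O); from .X./XOO/... depth 5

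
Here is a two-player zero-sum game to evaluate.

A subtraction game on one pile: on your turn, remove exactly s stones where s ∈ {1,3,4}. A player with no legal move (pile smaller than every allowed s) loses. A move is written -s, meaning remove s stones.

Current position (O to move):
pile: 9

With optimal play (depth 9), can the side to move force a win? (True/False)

[9] O move#1: -1:-1/8*, -3:-1/6, -4:-1/5
[8] X move#2: -1:+1/7*, -3:-1/5, -4:-1/4
[7] O move#3: -1:-1/6*, -3:-1/4, -4:-1/3
[6] X move#4: -1:-1/5, -3:-1/3, -4:+1/2*
[2] O move#5: -1:-1/1*
[1] X move#6: -1:+1/0*
[0] end (terminal -1, O#7); searched 9 to 9

O winning at [9]: False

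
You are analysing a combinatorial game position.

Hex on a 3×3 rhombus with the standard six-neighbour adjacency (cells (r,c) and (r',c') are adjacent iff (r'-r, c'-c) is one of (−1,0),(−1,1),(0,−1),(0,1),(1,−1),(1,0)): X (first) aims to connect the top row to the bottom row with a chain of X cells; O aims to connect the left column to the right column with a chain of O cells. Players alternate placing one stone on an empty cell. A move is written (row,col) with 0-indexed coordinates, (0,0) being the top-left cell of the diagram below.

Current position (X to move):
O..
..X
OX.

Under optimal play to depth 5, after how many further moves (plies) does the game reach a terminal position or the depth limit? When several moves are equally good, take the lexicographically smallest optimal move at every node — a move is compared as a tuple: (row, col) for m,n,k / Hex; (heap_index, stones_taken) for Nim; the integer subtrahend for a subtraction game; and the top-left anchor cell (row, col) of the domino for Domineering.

PV length from [O../..X/OX.]: 3 plies

[O../..X/OX.] X move#1: (0,1):+1/OX./..X/OX.*, (0,2):+1/O.X/..X/OX., (1,0):-1/O../X.X/OX., (1,1):+1/O../.XX/OX., (2,2):-1/O../..X/OXX
[OX./..X/OX.] O move#2: (0,2):-1/OXO/..X/OX.*, (1,0):-1/OX./O.X/OX., (1,1):-1/OX./.OX/OX., (2,2):-1/OX./..X/OXO
[OXO/..X/OX.] X move#3: (1,0):-1/OXO/X.X/OX., (1,1):+1/OXO/.XX/OX.*, (2,2):-1/OXO/..X/OXX
[OXO/.XX/OX.] end (terminal -1, O#4); searched O../..X/OX. to 5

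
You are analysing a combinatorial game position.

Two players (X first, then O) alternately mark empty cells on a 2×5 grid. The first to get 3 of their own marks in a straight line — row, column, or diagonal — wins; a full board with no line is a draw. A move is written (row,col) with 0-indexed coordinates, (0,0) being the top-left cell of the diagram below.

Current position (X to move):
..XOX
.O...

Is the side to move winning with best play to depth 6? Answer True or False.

ply 1, X at ..XOX/.O... | (0,0)=+0→X.XOX/.O...*; (0,1)=+0→.XXOX/.O...; (1,0)=+0→..XOX/XO...; (1,2)=+0→..XOX/.OX..; (1,3)=+0→..XOX/.O.X.; (1,4)=-1→..XOX/.O..X
ply 2, O at X.XOX/.O... | (0,1)=+0→XOXOX/.O...*; (1,0)=-1→X.XOX/OO...; (1,2)=-1→X.XOX/.OO..; (1,3)=-1→X.XOX/.O.O.; (1,4)=-1→X.XOX/.O..O
ply 3, X at XOXOX/.O... | (1,0)=+0→XOXOX/XO...*; (1,2)=+0→XOXOX/.OX..; (1,3)=+0→XOXOX/.O.X.; (1,4)=-1→XOXOX/.O..X
ply 4, O at XOXOX/XO... | (1,2)=+0→XOXOX/XOO..*; (1,3)=+0→XOXOX/XO.O.; (1,4)=+0→XOXOX/XO..O
ply 5, X at XOXOX/XOO.. | (1,3)=+0→XOXOX/XOOX.*; (1,4)=-1→XOXOX/XOO.X
ply 6, O at XOXOX/XOOX. | (1,4)=+0→XOXOX/XOOXO*
ply 7: XOXOX/XOOXO is terminal +0 (X); from ..XOX/.O... depth 6

X winning at [..XOX/.O...]: False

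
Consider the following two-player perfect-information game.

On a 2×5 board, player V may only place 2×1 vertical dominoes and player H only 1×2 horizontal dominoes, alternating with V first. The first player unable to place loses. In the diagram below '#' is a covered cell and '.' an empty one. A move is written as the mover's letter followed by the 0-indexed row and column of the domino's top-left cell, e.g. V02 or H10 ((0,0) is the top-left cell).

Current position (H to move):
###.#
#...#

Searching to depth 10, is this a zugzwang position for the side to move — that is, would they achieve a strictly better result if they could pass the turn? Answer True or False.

p1 H@[###.#/#...#]: H11[###.#/###.#]-1 H12[###.#/#.###]+1*
p2 V@[###.#/#.###] terminal -1; root [###.#/#...#] d10
if H skipped the turn, V would face:
~ p1 V@[###.#/#...#]: V03[#####/#..##]-1*
~ p2 H@[#####/#..##]: H11[#####/#####]+1*
~ p3 V@[#####/#####] terminal -1; root [###.#/#...#] d10
compare (H): move=+1 vs pass=+1

zugzwang(###.#/#...#, H) = False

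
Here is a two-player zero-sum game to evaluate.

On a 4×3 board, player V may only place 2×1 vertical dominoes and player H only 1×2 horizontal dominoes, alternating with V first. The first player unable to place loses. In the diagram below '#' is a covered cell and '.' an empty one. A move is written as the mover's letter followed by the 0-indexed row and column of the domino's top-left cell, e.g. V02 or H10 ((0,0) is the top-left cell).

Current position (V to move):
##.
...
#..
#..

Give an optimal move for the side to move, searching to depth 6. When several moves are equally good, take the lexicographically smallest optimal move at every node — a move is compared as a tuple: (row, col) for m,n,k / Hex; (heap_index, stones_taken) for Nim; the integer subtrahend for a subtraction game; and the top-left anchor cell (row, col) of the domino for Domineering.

p1 V@[##./.../#../#..]: V02[###/..#/#../#..]-1 V11[##./.#./##./#..]+1* V12[##./..#/#.#/#..]+1 V21[##./.../##./##.]+1 V22[##./.../#.#/#.#]+1
p2 H@[##./.#./##./#..]: H31[##./.#./##./###]-1*
p3 V@[##./.#./##./###]: V02[###/.##/##./###]+1* V12[##./.##/###/###]+1
p4 H@[###/.##/##./###] terminal -1; root [##./.../#../#..] d6

V's best at [##./.../#../#..]: V11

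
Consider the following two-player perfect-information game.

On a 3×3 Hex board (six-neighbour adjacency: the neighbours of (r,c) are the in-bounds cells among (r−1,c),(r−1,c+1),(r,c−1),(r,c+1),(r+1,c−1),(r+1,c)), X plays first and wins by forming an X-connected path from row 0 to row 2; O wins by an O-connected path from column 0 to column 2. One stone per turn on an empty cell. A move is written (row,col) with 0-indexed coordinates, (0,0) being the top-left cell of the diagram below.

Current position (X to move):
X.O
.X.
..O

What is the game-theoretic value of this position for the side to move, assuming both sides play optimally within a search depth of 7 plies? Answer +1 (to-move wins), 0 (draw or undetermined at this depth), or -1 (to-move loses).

ply 1, X at X.O/.X./..O | (0,1)=+1→XXO/.X./..O*; (1,0)=+1→X.O/XX./..O; (1,2)=+1→X.O/.XX/..O; (2,0)=+1→X.O/.X./X.O; (2,1)=+1→X.O/.X./.XO
ply 2, O at XXO/.X./..O | (1,0)=-1→XXO/OX./..O*; (1,2)=-1→XXO/.XO/..O; (2,0)=-1→XXO/.X./O.O; (2,1)=-1→XXO/.X./.OO
ply 3, X at XXO/OX./..O | (1,2)=+1→XXO/OXX/..O*; (2,0)=+1→XXO/OX./X.O; (2,1)=+1→XXO/OX./.XO
ply 4, O at XXO/OXX/..O | (2,0)=-1→XXO/OXX/O.O*; (2,1)=-1→XXO/OXX/.OO
ply 5, X at XXO/OXX/O.O | (2,1)=+1→XXO/OXX/OXO*
ply 6: XXO/OXX/OXO is terminal -1 (O); from X.O/.X./..O depth 7

value(X.O/.X./..O, X) = +1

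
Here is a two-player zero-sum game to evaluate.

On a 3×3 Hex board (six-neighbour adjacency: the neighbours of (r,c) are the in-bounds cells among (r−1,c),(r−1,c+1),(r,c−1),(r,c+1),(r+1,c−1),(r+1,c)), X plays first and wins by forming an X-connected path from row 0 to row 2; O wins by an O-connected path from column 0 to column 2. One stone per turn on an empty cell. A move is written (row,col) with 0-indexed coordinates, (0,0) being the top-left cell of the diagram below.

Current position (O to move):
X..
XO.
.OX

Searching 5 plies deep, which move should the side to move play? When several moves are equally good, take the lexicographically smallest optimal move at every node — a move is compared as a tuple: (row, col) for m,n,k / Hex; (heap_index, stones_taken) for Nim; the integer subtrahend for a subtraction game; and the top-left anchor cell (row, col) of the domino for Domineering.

p1 O@[X../XO./.OX]: (0,1)[XO./XO./.OX]-1 (0,2)[X.O/XO./.OX]-1 (1,2)[X../XOO/.OX]-1 (2,0)[X../XO./OOX]+1*
p2 X@[X../XO./OOX]: (0,1)[XX./XO./OOX]-1* (0,2)[X.X/XO./OOX]-1 (1,2)[X../XOX/OOX]-1
p3 O@[XX./XO./OOX]: (0,2)[XXO/XO./OOX]+1* (1,2)[XX./XOO/OOX]+1
p4 X@[XXO/XO./OOX] terminal -1; root [X../XO./.OX] d5

O's best at [X../XO./.OX]: (2,0)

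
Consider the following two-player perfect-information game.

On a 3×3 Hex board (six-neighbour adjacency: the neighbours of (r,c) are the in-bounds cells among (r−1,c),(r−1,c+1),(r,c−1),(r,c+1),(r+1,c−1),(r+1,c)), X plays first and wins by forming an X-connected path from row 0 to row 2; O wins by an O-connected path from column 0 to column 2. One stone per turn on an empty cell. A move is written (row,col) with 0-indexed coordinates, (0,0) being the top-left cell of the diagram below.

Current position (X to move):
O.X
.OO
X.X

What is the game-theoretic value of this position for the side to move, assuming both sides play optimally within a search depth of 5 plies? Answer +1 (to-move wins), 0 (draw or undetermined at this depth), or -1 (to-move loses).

p1 X@[O.X/.OO/X.X]: (0,1)[OXX/.OO/X.X]-1* (1,0)[O.X/XOO/X.X]-1 (2,1)[O.X/.OO/XXX]-1
p2 O@[OXX/.OO/X.X]: (1,0)[OXX/OOO/X.X]+1* (2,1)[OXX/.OO/XOX]-1
p3 X@[OXX/OOO/X.X] terminal -1; root [O.X/.OO/X.X] d5

value(O.X/.OO/X.X, X) = -1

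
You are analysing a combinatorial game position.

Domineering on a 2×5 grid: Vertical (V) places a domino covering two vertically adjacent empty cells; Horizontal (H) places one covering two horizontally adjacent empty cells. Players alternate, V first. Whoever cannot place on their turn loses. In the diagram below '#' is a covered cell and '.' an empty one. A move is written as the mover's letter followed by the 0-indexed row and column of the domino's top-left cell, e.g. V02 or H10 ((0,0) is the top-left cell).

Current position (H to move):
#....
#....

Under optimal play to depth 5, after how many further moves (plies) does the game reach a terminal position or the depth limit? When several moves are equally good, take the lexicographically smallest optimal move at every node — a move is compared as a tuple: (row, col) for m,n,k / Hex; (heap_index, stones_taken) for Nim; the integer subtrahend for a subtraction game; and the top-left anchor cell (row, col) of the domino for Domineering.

[#..../#....] H move#1: H01:-1/###../#...., H02:+1/#.##./#....*, H03:-1/#..##/#...., H11:-1/#..../###.., H12:+1/#..../#.##., H13:-1/#..../#..##
[#.##./#....] V move#2: V01:-1/####./##...*, V04:-1/#.###/#...#
[####./##...] H move#3: H12:-1/####./####., H13:+1/####./##.##*
[####./##.##] end (terminal -1, V#4); searched #..../#.... to 5

PV length from [#..../#....]: 3 plies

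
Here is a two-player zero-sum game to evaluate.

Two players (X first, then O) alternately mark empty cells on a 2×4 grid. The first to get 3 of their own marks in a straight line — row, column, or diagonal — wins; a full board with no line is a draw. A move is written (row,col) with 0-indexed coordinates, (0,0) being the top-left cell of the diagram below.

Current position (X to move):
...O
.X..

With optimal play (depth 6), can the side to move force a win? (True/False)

p1 X@[...O/.X..]: (0,0)[X..O/.X..]+0 (0,1)[.X.O/.X..]+0 (0,2)[..XO/.X..]+0 (1,0)[...O/XX..]+0 (1,2)[...O/.XX.]+1* (1,3)[...O/.X.X]+0
p2 O@[...O/.XX.]: (0,0)[O..O/.XX.]-1* (0,1)[.O.O/.XX.]-1 (0,2)[..OO/.XX.]-1 (1,0)[...O/OXX.]-1 (1,3)[...O/.XXO]-1
p3 X@[O..O/.XX.]: (0,1)[OX.O/.XX.]+1* (0,2)[O.XO/.XX.]+1 (1,0)[O..O/XXX.]+1 (1,3)[O..O/.XXX]+1
p4 O@[OX.O/.XX.]: (0,2)[OXOO/.XX.]-1* (1,0)[OX.O/OXX.]-1 (1,3)[OX.O/.XXO]-1
p5 X@[OXOO/.XX.]: (1,0)[OXOO/XXX.]+1* (1,3)[OXOO/.XXX]+1
p6 O@[OXOO/XXX.] terminal -1; root [...O/.X..] d6

X winning at [...O/.X..]: True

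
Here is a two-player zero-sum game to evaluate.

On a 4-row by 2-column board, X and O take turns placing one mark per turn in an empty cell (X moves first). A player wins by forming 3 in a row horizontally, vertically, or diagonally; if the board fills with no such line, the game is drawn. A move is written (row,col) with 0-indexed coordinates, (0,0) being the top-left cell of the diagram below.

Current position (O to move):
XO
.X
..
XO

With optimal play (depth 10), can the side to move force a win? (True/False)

O winning at [XO/.X/../XO]: False

p1 O@[XO/.X/../XO]: (1,0)[XO/OX/../XO]+0* (2,0)[XO/.X/O./XO]+0 (2,1)[XO/.X/.O/XO]+0
p2 X@[XO/OX/../XO]: (2,0)[XO/OX/X./XO]+0* (2,1)[XO/OX/.X/XO]+0
p3 O@[XO/OX/X./XO]: (2,1)[XO/OX/XO/XO]+0*
p4 X@[XO/OX/XO/XO] terminal +0; root [XO/.X/../XO] d10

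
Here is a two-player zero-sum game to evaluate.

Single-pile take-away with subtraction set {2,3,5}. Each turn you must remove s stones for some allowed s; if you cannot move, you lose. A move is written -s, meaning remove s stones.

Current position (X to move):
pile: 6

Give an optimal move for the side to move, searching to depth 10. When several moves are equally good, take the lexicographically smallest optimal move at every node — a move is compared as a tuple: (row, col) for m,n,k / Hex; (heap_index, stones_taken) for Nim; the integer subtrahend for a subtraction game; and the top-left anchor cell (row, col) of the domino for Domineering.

X's best at [6]: -5

[6] X move#1: -2:-1/4, -3:-1/3, -5:+1/1*
[1] end (terminal -1, O#2); searched 6 to 10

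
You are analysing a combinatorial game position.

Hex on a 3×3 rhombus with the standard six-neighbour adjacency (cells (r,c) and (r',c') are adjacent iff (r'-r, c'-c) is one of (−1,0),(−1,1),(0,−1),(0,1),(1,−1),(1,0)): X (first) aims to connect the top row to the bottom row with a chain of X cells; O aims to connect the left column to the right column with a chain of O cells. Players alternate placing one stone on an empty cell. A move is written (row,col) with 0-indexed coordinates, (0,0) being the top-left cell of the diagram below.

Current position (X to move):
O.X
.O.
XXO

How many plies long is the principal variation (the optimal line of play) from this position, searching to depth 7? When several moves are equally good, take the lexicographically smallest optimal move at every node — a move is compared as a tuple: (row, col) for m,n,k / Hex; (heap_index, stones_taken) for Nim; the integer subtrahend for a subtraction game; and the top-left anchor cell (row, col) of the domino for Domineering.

ply 1, X at O.X/.O./XXO | (0,1)=+1→OXX/.O./XXO*; (1,0)=+1→O.X/XO./XXO; (1,2)=+1→O.X/.OX/XXO
ply 2, O at OXX/.O./XXO | (1,0)=-1→OXX/OO./XXO*; (1,2)=-1→OXX/.OO/XXO
ply 3, X at OXX/OO./XXO | (1,2)=+1→OXX/OOX/XXO*
ply 4: OXX/OOX/XXO is terminal -1 (O); from O.X/.O./XXO depth 7

PV length from [O.X/.O./XXO]: 3 plies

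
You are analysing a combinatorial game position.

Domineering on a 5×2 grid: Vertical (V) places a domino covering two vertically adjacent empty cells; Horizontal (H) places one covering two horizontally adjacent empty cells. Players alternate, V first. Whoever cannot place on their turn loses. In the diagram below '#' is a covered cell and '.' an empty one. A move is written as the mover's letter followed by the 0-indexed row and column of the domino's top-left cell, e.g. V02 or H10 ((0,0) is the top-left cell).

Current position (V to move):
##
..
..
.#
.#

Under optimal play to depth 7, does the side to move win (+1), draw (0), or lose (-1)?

ply 1, V at ##/../../.#/.# | V10=+1→##/#./#./.#/.#*; V11=+1→##/.#/.#/.#/.#; V20=-1→##/../#./##/.#; V30=-1→##/../../##/##
ply 2: ##/#./#./.#/.# is terminal -1 (H); from ##/../../.#/.# depth 7

value(##/../../.#/.#, V) = +1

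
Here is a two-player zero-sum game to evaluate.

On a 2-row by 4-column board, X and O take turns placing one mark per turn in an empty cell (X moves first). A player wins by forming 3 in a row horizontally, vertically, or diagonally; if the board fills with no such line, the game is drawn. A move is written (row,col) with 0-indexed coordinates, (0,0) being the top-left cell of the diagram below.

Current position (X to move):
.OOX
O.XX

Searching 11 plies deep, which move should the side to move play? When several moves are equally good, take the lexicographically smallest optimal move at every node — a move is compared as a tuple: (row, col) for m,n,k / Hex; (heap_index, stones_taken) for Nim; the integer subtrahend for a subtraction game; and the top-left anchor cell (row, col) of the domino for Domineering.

ply 1, X at .OOX/O.XX | (0,0)=+0→XOOX/O.XX; (1,1)=+1→.OOX/OXXX*
ply 2: .OOX/OXXX is terminal -1 (O); from .OOX/O.XX depth 11

X's best at [.OOX/O.XX]: (1,1)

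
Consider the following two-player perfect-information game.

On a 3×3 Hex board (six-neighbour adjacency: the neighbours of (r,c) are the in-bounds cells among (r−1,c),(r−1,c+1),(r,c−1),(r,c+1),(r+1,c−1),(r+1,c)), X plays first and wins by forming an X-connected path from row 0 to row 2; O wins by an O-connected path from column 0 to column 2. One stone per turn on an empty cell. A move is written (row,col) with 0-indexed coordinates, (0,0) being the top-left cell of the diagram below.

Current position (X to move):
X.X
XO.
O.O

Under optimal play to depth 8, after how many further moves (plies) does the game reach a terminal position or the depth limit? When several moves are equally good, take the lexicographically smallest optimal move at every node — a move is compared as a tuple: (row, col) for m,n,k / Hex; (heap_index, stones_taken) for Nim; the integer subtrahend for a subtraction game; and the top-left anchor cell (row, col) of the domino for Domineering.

[X.X/XO./O.O] X move#1: (0,1):-1/XXX/XO./O.O*, (1,2):-1/X.X/XOX/O.O, (2,1):-1/X.X/XO./OXO
[XXX/XO./O.O] O move#2: (1,2):+1/XXX/XOO/O.O*, (2,1):+1/XXX/XO./OOO
[XXX/XOO/O.O] end (terminal -1, X#3); searched X.X/XO./O.O to 8

PV length from [X.X/XO./O.O]: 2 plies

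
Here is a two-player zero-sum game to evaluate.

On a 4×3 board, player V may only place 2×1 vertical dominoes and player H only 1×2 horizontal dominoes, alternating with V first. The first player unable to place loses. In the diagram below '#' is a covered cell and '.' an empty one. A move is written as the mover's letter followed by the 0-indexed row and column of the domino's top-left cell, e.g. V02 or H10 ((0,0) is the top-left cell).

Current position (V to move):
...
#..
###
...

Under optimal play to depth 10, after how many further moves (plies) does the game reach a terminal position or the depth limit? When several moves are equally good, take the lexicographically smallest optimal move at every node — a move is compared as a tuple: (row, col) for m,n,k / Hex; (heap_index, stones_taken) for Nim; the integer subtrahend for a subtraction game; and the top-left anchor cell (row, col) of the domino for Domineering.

ply 1, V at .../#../###/... | V01=+1→.#./##./###/...*; V02=-1→..#/#.#/###/...
ply 2, H at .#./##./###/... | H30=-1→.#./##./###/##.*; H31=-1→.#./##./###/.##
ply 3, V at .#./##./###/##. | V02=+1→.##/###/###/##.*
ply 4: .##/###/###/##. is terminal -1 (H); from .../#../###/... depth 10

PV length from [.../#../###/...]: 3 plies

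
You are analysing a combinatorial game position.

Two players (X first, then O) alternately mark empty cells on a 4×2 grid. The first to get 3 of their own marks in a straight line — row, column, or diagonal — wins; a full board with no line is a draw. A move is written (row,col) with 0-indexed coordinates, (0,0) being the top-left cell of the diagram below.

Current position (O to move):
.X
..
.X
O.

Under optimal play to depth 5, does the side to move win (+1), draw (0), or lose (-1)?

[.X/../.X/O.] O move#1: (0,0):-1/OX/../.X/O., (1,0):-1/.X/O./.X/O., (1,1):+0/.X/.O/.X/O.*, (2,0):-1/.X/../OX/O., (3,1):-1/.X/../.X/OO
[.X/.O/.X/O.] X move#2: (0,0):+0/XX/.O/.X/O.*, (1,0):+0/.X/XO/.X/O., (2,0):+0/.X/.O/XX/O., (3,1):+0/.X/.O/.X/OX
[XX/.O/.X/O.] O move#3: (1,0):+0/XX/OO/.X/O.*, (2,0):+0/XX/.O/OX/O., (3,1):+0/XX/.O/.X/OO
[XX/OO/.X/O.] X move#4: (2,0):+0/XX/OO/XX/O.*, (3,1):-1/XX/OO/.X/OX
[XX/OO/XX/O.] O move#5: (3,1):+0/XX/OO/XX/OO*
[XX/OO/XX/OO] end (terminal +0, X#6); searched .X/../.X/O. to 5

value(.X/../.X/O., O) = 0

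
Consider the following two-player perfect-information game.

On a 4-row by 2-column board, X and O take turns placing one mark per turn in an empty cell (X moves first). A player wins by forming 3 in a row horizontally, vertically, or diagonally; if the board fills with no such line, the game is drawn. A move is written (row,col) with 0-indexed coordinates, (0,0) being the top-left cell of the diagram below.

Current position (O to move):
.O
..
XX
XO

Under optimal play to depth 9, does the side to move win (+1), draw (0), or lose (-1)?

ply 1, O at .O/../XX/XO | (0,0)=-1→OO/../XX/XO; (1,0)=+0→.O/O./XX/XO*; (1,1)=-1→.O/.O/XX/XO
ply 2, X at .O/O./XX/XO | (0,0)=+0→XO/O./XX/XO*; (1,1)=+0→.O/OX/XX/XO
ply 3, O at XO/O./XX/XO | (1,1)=+0→XO/OO/XX/XO*
ply 4: XO/OO/XX/XO is terminal +0 (X); from .O/../XX/XO depth 9

value(.O/../XX/XO, O) = 0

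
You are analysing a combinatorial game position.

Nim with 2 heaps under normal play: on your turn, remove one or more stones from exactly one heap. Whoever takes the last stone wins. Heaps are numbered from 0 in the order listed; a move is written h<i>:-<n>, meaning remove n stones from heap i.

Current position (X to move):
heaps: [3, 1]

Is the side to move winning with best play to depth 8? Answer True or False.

X winning at [(3,1)]: True

[(3,1)] X move#1: h0:-1:-1/(2,1), h0:-2:+1/(1,1)*, h0:-3:-1/(0,1), h1:-1:-1/(3,0)
[(1,1)] O move#2: h0:-1:-1/(0,1)*, h1:-1:-1/(1,0)
[(0,1)] X move#3: h1:-1:+1/(0,0)*
[(0,0)] end (terminal -1, O#4); searched (3,1) to 8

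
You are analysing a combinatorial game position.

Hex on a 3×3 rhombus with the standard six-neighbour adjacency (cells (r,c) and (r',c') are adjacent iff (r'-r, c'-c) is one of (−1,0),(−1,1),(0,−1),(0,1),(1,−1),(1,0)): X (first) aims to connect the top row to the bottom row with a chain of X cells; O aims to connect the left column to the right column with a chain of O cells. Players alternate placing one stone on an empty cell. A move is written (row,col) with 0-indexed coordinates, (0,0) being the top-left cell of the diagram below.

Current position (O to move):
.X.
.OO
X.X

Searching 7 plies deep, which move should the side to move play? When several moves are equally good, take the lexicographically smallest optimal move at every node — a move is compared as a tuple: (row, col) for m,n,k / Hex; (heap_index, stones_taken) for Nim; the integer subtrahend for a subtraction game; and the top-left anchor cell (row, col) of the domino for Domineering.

[.X./.OO/X.X] O move#1: (0,0):-1/OX./.OO/X.X, (0,2):-1/.XO/.OO/X.X, (1,0):+1/.X./OOO/X.X*, (2,1):-1/.X./.OO/XOX
[.X./OOO/X.X] end (terminal -1, X#2); searched .X./.OO/X.X to 7

O's best at [.X./.OO/X.X]: (1,0)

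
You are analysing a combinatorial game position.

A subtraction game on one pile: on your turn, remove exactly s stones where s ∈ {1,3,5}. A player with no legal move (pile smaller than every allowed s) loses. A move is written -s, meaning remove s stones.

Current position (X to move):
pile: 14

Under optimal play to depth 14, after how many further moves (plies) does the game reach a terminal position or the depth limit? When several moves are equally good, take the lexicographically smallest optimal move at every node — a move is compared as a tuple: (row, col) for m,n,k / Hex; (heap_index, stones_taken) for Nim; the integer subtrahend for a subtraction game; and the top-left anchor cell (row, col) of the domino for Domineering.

PV length from [14]: 14 plies

[14] X move#1: -1:-1/13*, -3:-1/11, -5:-1/9
[13] O move#2: -1:+1/12*, -3:+1/10, -5:+1/8
[12] X move#3: -1:-1/11*, -3:-1/9, -5:-1/7
[11] O move#4: -1:+1/10*, -3:+1/8, -5:+1/6
[10] X move#5: -1:-1/9*, -3:-1/7, -5:-1/5
[9] O move#6: -1:+1/8*, -3:+1/6, -5:+1/4
[8] X move#7: -1:-1/7*, -3:-1/5, -5:-1/3
[7] O move#8: -1:+1/6*, -3:+1/4, -5:+1/2
[6] X move#9: -1:-1/5*, -3:-1/3, -5:-1/1
[5] O move#10: -1:+1/4*, -3:+1/2, -5:+1/0
[4] X move#11: -1:-1/3*, -3:-1/1
[3] O move#12: -1:+1/2*, -3:+1/0
[2] X move#13: -1:-1/1*
[1] O move#14: -1:+1/0*
[0] end (terminal -1, X#15); searched 14 to 14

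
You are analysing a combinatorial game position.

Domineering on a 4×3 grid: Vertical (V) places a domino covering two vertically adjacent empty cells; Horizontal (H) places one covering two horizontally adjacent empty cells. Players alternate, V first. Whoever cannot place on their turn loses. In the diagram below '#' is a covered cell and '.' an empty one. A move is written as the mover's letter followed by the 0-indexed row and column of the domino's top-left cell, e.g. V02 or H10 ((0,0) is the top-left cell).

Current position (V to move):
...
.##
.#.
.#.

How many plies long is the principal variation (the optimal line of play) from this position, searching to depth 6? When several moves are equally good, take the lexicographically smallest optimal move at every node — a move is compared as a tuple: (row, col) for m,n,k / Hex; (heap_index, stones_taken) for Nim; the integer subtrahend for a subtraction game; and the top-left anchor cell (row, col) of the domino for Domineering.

PV length from [.../.##/.#./.#.]: 3 plies

p1 V@[.../.##/.#./.#.]: V00[#../###/.#./.#.]+1* V10[.../###/##./.#.]+1 V20[.../.##/##./##.]+1 V22[.../.##/.##/.##]+1
p2 H@[#../###/.#./.#.]: H01[###/###/.#./.#.]-1*
p3 V@[###/###/.#./.#.]: V20[###/###/##./##.]+1* V22[###/###/.##/.##]+1
p4 H@[###/###/##./##.] terminal -1; root [.../.##/.#./.#.] d6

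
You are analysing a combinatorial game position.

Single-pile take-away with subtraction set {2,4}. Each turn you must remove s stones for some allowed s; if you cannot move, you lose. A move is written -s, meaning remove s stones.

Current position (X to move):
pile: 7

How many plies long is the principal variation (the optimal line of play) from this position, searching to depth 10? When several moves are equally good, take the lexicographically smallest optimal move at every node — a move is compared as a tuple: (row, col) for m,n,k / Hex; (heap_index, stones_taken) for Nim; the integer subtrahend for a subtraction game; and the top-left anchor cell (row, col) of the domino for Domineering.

PV length from [7]: 2 plies

p1 X@[7]: -2[5]-1* -4[3]-1
p2 O@[5]: -2[3]-1 -4[1]+1*
p3 X@[1] terminal -1; root [7] d10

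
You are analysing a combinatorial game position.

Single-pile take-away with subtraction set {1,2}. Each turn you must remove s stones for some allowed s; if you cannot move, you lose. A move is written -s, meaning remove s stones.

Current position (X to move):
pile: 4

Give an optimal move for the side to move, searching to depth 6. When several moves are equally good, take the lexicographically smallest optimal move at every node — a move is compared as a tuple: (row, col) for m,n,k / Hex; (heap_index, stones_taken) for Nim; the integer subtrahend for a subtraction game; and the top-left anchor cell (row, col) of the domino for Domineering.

X's best at [4]: -1

ply 1, X at 4 | -1=+1→3*; -2=-1→2
ply 2, O at 3 | -1=-1→2*; -2=-1→1
ply 3, X at 2 | -1=-1→1; -2=+1→0*
ply 4: 0 is terminal -1 (O); from 4 depth 6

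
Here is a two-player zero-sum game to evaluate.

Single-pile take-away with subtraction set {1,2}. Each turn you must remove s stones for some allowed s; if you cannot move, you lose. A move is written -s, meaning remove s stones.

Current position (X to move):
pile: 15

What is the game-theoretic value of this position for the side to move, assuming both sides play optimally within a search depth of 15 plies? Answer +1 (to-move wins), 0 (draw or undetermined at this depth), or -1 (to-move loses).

[15] X move#1: -1:-1/14*, -2:-1/13
[14] O move#2: -1:-1/13, -2:+1/12*
[12] X move#3: -1:-1/11*, -2:-1/10
[11] O move#4: -1:-1/10, -2:+1/9*
[9] X move#5: -1:-1/8*, -2:-1/7
[8] O move#6: -1:-1/7, -2:+1/6*
[6] X move#7: -1:-1/5*, -2:-1/4
[5] O move#8: -1:-1/4, -2:+1/3*
[3] X move#9: -1:-1/2*, -2:-1/1
[2] O move#10: -1:-1/1, -2:+1/0*
[0] end (terminal -1, X#11); searched 15 to 15

value(15, X) = -1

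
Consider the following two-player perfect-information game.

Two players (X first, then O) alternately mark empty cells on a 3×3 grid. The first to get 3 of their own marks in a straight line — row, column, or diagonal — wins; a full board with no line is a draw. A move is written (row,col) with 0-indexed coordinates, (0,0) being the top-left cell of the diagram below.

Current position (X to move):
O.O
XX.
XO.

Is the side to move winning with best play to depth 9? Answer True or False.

ply 1, X at O.O/XX./XO. | (0,1)=+0→OXO/XX./XO.; (1,2)=+1→O.O/XXX/XO.*; (2,2)=-1→O.O/XX./XOX
ply 2: O.O/XXX/XO. is terminal -1 (O); from O.O/XX./XO. depth 9

X winning at [O.O/XX./XO.]: True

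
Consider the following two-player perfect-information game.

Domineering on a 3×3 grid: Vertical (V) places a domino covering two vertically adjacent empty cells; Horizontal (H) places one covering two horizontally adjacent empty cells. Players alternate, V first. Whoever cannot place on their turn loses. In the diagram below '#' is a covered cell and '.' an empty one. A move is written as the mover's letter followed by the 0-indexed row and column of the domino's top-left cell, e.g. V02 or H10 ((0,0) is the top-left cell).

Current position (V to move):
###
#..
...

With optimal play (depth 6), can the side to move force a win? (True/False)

p1 V@[###/#../...]: V11[###/##./.#.]+1* V12[###/#.#/..#]-1
p2 H@[###/##./.#.] terminal -1; root [###/#../...] d6

V winning at [###/#../...]: True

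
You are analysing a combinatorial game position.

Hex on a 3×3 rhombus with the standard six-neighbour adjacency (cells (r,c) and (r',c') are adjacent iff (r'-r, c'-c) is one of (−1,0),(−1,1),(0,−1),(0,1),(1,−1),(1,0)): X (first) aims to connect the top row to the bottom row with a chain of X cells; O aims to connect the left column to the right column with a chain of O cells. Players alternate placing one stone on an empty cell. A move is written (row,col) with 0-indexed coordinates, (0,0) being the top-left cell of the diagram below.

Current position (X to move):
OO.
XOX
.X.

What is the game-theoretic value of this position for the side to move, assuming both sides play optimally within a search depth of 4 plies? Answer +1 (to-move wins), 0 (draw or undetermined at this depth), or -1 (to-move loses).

[OO./XOX/.X.] X move#1: (0,2):+1/OOX/XOX/.X.*, (2,0):-1/OO./XOX/XX., (2,2):-1/OO./XOX/.XX
[OOX/XOX/.X.] end (terminal -1, O#2); searched OO./XOX/.X. to 4

value(OO./XOX/.X., X) = +1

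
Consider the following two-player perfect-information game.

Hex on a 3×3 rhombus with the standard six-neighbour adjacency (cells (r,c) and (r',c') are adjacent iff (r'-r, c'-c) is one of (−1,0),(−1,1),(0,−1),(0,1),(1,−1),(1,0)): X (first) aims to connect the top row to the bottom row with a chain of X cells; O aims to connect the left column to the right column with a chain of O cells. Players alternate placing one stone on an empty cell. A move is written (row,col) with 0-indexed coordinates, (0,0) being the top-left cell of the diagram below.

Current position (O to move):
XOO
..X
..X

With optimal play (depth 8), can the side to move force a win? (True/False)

ply 1, O at XOO/..X/..X | (1,0)=+1→XOO/O.X/..X*; (1,1)=+1→XOO/.OX/..X; (2,0)=+1→XOO/..X/O.X; (2,1)=-1→XOO/..X/.OX
ply 2: XOO/O.X/..X is terminal -1 (X); from XOO/..X/..X depth 8

O winning at [XOO/..X/..X]: True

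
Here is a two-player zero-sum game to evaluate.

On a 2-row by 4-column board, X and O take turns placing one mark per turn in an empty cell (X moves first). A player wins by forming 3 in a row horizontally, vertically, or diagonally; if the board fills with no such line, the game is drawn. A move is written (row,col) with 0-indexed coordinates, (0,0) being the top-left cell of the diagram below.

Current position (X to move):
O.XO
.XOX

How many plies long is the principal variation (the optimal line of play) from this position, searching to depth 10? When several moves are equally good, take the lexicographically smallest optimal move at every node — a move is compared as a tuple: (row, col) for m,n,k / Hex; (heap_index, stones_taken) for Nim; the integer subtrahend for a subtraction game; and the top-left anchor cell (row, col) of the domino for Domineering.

PV length from [O.XO/.XOX]: 2 plies

ply 1, X at O.XO/.XOX | (0,1)=+0→OXXO/.XOX*; (1,0)=+0→O.XO/XXOX
ply 2, O at OXXO/.XOX | (1,0)=+0→OXXO/OXOX*
ply 3: OXXO/OXOX is terminal +0 (X); from O.XO/.XOX depth 10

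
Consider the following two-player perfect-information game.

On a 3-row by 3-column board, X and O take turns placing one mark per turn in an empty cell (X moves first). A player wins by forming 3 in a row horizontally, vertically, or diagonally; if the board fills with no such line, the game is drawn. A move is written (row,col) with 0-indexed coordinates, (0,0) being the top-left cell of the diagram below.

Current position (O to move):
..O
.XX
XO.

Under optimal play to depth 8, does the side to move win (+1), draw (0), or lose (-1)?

value(..O/.XX/XO., O) = 0

p1 O@[..O/.XX/XO.]: (0,0)[O.O/.XX/XO.]-1 (0,1)[.OO/.XX/XO.]-1 (1,0)[..O/OXX/XO.]+0* (2,2)[..O/.XX/XOO]-1
p2 X@[..O/OXX/XO.]: (0,0)[X.O/OXX/XO.]+0* (0,1)[.XO/OXX/XO.]+0 (2,2)[..O/OXX/XOX]+0
p3 O@[X.O/OXX/XO.]: (0,1)[XOO/OXX/XO.]-1 (2,2)[X.O/OXX/XOO]+0*
p4 X@[X.O/OXX/XOO]: (0,1)[XXO/OXX/XOO]+0*
p5 O@[XXO/OXX/XOO] terminal +0; root [..O/.XX/XO.] d8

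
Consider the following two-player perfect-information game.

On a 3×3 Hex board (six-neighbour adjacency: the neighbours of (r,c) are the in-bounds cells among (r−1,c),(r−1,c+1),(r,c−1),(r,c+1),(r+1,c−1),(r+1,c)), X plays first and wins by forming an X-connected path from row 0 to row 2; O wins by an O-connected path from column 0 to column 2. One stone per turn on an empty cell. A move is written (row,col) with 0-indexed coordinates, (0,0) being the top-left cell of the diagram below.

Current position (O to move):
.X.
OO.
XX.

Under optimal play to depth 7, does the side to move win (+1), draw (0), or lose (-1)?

[.X./OO./XX.] O move#1: (0,0):+1/OX./OO./XX.*, (0,2):+1/.XO/OO./XX., (1,2):+1/.X./OOO/XX., (2,2):+1/.X./OO./XXO
[OX./OO./XX.] X move#2: (0,2):-1/OXX/OO./XX.*, (1,2):-1/OX./OOX/XX., (2,2):-1/OX./OO./XXX
[OXX/OO./XX.] O move#3: (1,2):+1/OXX/OOO/XX.*, (2,2):-1/OXX/OO./XXO
[OXX/OOO/XX.] end (terminal -1, X#4); searched .X./OO./XX. to 7

value(.X./OO./XX., O) = +1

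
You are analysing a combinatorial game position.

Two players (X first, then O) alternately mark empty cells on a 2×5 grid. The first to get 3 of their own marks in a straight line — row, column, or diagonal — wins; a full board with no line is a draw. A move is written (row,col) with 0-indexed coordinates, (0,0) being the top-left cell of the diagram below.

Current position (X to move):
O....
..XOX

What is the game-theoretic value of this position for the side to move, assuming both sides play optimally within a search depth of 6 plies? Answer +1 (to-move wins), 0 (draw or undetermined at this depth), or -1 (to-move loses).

ply 1, X at O..../..XOX | (0,1)=+0→OX.../..XOX*; (0,2)=+0→O.X../..XOX; (0,3)=+0→O..X./..XOX; (0,4)=+0→O...X/..XOX; (1,0)=+0→O..../X.XOX; (1,1)=+0→O..../.XXOX
ply 2, O at OX.../..XOX | (0,2)=+0→OXO../..XOX*; (0,3)=+0→OX.O./..XOX; (0,4)=+0→OX..O/..XOX; (1,0)=+0→OX.../O.XOX; (1,1)=+0→OX.../.OXOX
ply 3, X at OXO../..XOX | (0,3)=+0→OXOX./..XOX*; (0,4)=+0→OXO.X/..XOX; (1,0)=+0→OXO../X.XOX; (1,1)=+0→OXO../.XXOX
ply 4, O at OXOX./..XOX | (0,4)=+0→OXOXO/..XOX*; (1,0)=+0→OXOX./O.XOX; (1,1)=+0→OXOX./.OXOX
ply 5, X at OXOXO/..XOX | (1,0)=+0→OXOXO/X.XOX*; (1,1)=+0→OXOXO/.XXOX
ply 6, O at OXOXO/X.XOX | (1,1)=+0→OXOXO/XOXOX*
ply 7: OXOXO/XOXOX is terminal +0 (X); from O..../..XOX depth 6

value(O..../..XOX, X) = 0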